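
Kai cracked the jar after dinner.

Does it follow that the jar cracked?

'Kai cracked the jar' is the causative; it entails the inchoative 'the jar cracked'.

yes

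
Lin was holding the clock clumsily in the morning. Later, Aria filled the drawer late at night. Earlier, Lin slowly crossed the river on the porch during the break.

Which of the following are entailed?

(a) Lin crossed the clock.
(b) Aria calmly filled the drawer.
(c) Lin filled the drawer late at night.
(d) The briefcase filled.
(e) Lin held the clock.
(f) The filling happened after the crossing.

(a) Not entailed — Lin crossed the river, not the clock; the clock belongs to the holding event.
(b) Not entailed — 'calmly' adds information not in the original event.
(c) Not entailed — the passage has Aria filling the drawer, not Lin.
(d) Not entailed — the drawer is what filled, not the briefcase.
(e) Entailed — 'hold' is an activity; 'was holding' entails that some holding happened, so 'held' holds.
(f) Entailed — the narrative places the crossing before the filling.

(e), (f)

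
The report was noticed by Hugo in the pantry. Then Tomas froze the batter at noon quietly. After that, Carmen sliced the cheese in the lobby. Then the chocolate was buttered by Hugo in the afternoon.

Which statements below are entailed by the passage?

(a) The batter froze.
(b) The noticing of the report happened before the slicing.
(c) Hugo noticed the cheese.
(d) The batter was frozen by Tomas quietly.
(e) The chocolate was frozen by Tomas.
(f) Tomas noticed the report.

(a) Entailed — 'Tomas froze the batter' is causative; it entails the inchoative 'the batter froze'.
(b) Entailed — the narrative places the noticing before the slicing.
(c) Not entailed — Hugo noticed the report, not the cheese; the cheese belongs to the slicing event.
(d) Entailed — dropping 'at noon' leaves a sub-description the original still satisfies.
(e) Not entailed — Tomas froze the batter, not the chocolate; the chocolate belongs to the buttering event.
(f) Not entailed — the passage has Hugo noticing the report, not Tomas.

(a), (b), (d)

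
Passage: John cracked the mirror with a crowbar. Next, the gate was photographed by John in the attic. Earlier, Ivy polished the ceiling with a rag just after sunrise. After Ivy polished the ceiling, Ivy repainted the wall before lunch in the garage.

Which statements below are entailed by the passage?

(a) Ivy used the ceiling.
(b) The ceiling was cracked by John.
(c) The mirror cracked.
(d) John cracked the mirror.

(a) Not entailed — the ceiling is the patient, not an instrument — Ivy used a rag.
(b) Not entailed — John cracked the mirror, not the ceiling; the ceiling belongs to the polishing event.
(c) Entailed — 'John cracked the mirror' is causative; it entails the inchoative 'the mirror cracked'.
(d) Entailed — the original entails any weakening of itself; this just drops 'with a crowbar'.

(c), (d)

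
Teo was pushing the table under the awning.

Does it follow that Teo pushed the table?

yes

'push' is atelic; if Teo was pushing the table, then Teo pushed the table (for some time).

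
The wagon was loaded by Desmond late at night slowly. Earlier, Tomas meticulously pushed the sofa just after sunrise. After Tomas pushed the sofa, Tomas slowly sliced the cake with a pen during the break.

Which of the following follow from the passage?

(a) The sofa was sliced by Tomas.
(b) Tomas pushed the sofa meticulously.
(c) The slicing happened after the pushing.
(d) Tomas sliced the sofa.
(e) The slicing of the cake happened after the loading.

(a) Not entailed — Tomas sliced the cake, not the sofa; the sofa belongs to the pushing event.
(b) Entailed — every conjunct here is already in the original pushing event.
(c) Entailed — the narrative places the pushing before the slicing.
(d) Not entailed — Tomas sliced the cake, not the sofa; the sofa belongs to the pushing event.
(e) Not entailed — the narrative doesn't order the loading relative to the slicing.

(b), (c)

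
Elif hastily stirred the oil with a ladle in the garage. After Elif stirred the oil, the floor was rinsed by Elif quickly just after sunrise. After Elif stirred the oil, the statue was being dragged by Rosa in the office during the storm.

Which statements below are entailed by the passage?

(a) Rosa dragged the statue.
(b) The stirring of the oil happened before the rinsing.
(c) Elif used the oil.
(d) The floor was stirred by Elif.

(a) Entailed — 'drag' is an activity; 'was dragging' entails that some dragging happened, so 'dragged' holds.
(b) Entailed — the narrative places the stirring before the rinsing.
(c) Not entailed — the oil is the patient, not an instrument — Elif used a ladle.
(d) Not entailed — Elif stirred the oil, not the floor; the floor belongs to the rinsing event.

(a), (b)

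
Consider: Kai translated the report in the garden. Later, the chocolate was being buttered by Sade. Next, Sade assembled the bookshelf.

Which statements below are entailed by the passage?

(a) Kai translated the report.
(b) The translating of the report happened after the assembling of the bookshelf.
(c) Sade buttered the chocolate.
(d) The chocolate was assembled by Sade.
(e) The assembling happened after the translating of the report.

(a) Entailed — this follows by dropping conjuncts from the translating event's description.
(b) Not entailed — the narrative places the translating before the assembling, not after.
(c) Not entailed — 'was buttering' is progressive on an accomplishment; it does not entail the completed 'buttered'.
(d) Not entailed — Sade assembled the bookshelf, not the chocolate; the chocolate belongs to the buttering event.
(e) Entailed — the narrative places the translating before the assembling.

(a), (e)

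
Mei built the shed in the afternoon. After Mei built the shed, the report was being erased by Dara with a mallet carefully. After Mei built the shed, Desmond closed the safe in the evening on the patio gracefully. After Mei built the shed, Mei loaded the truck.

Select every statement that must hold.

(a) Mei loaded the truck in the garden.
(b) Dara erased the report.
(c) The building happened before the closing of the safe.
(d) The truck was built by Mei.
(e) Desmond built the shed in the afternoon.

(a) Not entailed — 'in the garden' adds information not in the original event.
(b) Not entailed — 'was erasing' is progressive on an accomplishment; it does not entail the completed 'erased'.
(c) Entailed — the narrative places the building before the closing.
(d) Not entailed — Mei built the shed, not the truck; the truck belongs to the loading event.
(e) Not entailed — the passage has Mei building the shed, not Desmond.

(c)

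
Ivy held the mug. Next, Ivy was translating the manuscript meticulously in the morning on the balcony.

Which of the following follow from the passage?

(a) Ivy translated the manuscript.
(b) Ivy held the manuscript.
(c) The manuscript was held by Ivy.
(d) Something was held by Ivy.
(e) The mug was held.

(a) Not entailed — 'was translating' is progressive on an accomplishment; it does not entail the completed 'translated'.
(b) Not entailed — Ivy held the mug, not the manuscript; the manuscript belongs to the translating event.
(c) Not entailed — Ivy held the mug, not the manuscript; the manuscript belongs to the translating event.
(d) Entailed — this follows by dropping conjuncts from the holding event's description.
(e) Entailed — this follows by dropping conjuncts from the holding event's description.

(d), (e)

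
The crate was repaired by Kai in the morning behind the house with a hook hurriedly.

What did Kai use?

'with a hook' marks the instrument of the repairing event.

a hook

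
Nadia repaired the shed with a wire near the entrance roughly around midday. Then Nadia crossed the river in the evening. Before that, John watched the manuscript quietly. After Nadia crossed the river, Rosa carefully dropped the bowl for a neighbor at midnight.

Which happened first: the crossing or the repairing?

The connectives place the repairing before the crossing.

the repairing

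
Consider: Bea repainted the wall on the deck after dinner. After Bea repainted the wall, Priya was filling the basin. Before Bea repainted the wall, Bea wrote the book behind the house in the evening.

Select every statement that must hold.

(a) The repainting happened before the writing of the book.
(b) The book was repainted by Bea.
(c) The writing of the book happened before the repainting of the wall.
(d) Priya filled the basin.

(c)

(a) Not entailed — the narrative places the writing before the repainting, not after.
(b) Not entailed — Bea repainted the wall, not the book; the book belongs to the writing event.
(c) Entailed — the narrative places the writing before the repainting.
(d) Not entailed — 'was filling' is progressive on an accomplishment; it does not entail the completed 'filled'.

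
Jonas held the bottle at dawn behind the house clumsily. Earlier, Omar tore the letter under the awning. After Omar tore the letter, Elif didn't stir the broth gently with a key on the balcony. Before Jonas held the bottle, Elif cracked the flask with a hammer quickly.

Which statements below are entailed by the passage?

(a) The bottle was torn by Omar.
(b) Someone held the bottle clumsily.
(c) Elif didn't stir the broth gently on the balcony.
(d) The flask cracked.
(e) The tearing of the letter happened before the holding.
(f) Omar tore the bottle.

(b), (d), (e)

(a) Not entailed — Omar tore the letter, not the bottle; the bottle belongs to the holding event.
(b) Entailed — every conjunct here is already in the original holding event.
(c) Not entailed — dropping 'with a key' under negation is not valid — the original leaves open that Elif stirred the broth some other way.
(d) Entailed — 'Elif cracked the flask' is causative; it entails the inchoative 'the flask cracked'.
(e) Entailed — the narrative places the tearing before the holding.
(f) Not entailed — Omar tore the letter, not the bottle; the bottle belongs to the holding event.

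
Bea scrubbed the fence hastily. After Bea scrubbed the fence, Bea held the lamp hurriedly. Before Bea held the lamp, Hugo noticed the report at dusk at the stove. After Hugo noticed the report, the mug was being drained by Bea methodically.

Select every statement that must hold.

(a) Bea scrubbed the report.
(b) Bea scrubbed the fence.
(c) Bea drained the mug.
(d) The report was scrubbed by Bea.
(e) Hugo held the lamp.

(a) Not entailed — Bea scrubbed the fence, not the report; the report belongs to the noticing event.
(b) Entailed — the original entails any weakening of itself; this just drops 'hastily'.
(c) Not entailed — 'was draining' is progressive on an accomplishment; it does not entail the completed 'drained'.
(d) Not entailed — Bea scrubbed the fence, not the report; the report belongs to the noticing event.
(e) Not entailed — the passage has Bea holding the lamp, not Hugo.

(b)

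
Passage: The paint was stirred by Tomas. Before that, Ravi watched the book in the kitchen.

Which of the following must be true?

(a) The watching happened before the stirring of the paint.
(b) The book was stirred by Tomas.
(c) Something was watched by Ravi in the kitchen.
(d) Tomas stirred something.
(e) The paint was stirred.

(a), (c), (d), (e)

(a) Entailed — the narrative places the watching before the stirring.
(b) Not entailed — Tomas stirred the paint, not the book; the book belongs to the watching event.
(c) Entailed — generalizing the patient leaves a sub-description the original still satisfies.
(d) Entailed — this follows by dropping conjuncts from the stirring event's description.
(e) Entailed — generalizing the agent leaves a sub-description the original still satisfies.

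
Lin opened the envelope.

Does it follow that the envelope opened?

yes

'Lin opened the envelope' is the causative; it entails the inchoative 'the envelope opened'.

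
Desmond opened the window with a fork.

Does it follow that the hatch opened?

no

Nothing is said about any hatch; only the window is affected.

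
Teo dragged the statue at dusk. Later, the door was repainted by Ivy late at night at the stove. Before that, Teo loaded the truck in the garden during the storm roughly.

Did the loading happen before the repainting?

yes

The narrative orders the loading before the repainting.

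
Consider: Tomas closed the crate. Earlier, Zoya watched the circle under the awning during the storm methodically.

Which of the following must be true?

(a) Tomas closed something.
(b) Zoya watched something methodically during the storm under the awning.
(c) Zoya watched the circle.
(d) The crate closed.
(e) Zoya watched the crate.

(a) Entailed — generalizing the patient leaves a sub-description the original still satisfies.
(b) Entailed — every conjunct here is already in the original watching event.
(c) Entailed — the original entails any weakening of itself; this just drops 'during the storm', 'methodically', 'under the awning'.
(d) Entailed — 'Tomas closed the crate' is causative; it entails the inchoative 'the crate closed'.
(e) Not entailed — Zoya watched the circle, not the crate; the crate belongs to the closing event.

(a), (b), (c), (d)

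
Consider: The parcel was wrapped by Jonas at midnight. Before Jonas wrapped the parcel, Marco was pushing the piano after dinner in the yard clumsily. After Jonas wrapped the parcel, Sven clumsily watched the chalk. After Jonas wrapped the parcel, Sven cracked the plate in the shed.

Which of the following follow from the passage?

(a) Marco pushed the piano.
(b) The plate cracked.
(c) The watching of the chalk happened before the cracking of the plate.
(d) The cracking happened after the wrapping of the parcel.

(a) Entailed — 'push' is an activity; 'was pushing' entails that some pushing happened, so 'pushed' holds.
(b) Entailed — 'Sven cracked the plate' is causative; it entails the inchoative 'the plate cracked'.
(c) Not entailed — the narrative doesn't order the watching relative to the cracking.
(d) Entailed — the narrative places the wrapping before the cracking.

(a), (b), (d)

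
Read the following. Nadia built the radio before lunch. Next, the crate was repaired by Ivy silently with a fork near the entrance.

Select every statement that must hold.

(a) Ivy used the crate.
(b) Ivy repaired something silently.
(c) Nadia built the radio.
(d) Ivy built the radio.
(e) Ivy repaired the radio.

(a) Not entailed — the crate is the patient, not an instrument — Ivy used a fork.
(b) Entailed — this follows by dropping conjuncts from the repairing event's description.
(c) Entailed — this follows by dropping conjuncts from the building event's description.
(d) Not entailed — the passage has Nadia building the radio, not Ivy.
(e) Not entailed — Ivy repaired the crate, not the radio; the radio belongs to the building event.

(b), (c)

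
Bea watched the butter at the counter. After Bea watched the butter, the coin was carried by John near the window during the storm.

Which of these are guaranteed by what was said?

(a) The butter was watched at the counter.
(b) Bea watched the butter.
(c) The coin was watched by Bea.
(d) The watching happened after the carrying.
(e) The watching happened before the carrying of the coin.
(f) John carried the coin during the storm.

(a) Entailed — every conjunct here is already in the original watching event.
(b) Entailed — every conjunct here is already in the original watching event.
(c) Not entailed — Bea watched the butter, not the coin; the coin belongs to the carrying event.
(d) Not entailed — the narrative places the watching before the carrying, not after.
(e) Entailed — the narrative places the watching before the carrying.
(f) Entailed — the original entails any weakening of itself; this just drops 'near the window'.

(a), (b), (e), (f)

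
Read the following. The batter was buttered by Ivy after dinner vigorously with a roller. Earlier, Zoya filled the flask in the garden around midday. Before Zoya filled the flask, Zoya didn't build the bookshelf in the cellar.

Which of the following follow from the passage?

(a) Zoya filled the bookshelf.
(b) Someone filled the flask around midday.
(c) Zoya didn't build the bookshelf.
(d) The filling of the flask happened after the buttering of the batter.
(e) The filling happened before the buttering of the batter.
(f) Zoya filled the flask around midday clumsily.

(a) Not entailed — Zoya filled the flask, not the bookshelf; the bookshelf belongs to the building event.
(b) Entailed — dropping 'in the garden' and generalizing the agent leaves a sub-description the original still satisfies.
(c) Not entailed — dropping 'in the cellar' under negation is not valid — the original leaves open that Zoya built the bookshelf some other way.
(d) Not entailed — the narrative places the filling before the buttering, not after.
(e) Entailed — the narrative places the filling before the buttering.
(f) Not entailed — 'clumsily' adds information not in the original event.

(b), (e)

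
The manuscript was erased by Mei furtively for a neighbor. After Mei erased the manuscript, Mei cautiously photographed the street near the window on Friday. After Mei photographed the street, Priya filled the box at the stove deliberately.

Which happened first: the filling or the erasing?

the erasing

The connectives place the erasing before the filling.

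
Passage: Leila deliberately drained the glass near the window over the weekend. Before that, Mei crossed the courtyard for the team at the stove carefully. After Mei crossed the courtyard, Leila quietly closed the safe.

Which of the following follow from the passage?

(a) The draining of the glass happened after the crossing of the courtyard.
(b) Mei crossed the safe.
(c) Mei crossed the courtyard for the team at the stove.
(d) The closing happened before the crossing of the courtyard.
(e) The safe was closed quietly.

(a) Entailed — the narrative places the crossing before the draining.
(b) Not entailed — Mei crossed the courtyard, not the safe; the safe belongs to the closing event.
(c) Entailed — every conjunct here is already in the original crossing event.
(d) Not entailed — the narrative places the crossing before the closing, not after.
(e) Entailed — every conjunct here is already in the original closing event.

(a), (c), (e)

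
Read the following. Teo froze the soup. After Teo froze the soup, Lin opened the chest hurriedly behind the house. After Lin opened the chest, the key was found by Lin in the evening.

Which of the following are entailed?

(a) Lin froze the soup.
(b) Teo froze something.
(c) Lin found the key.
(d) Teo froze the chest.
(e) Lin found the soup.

(b), (c)

(a) Not entailed — the passage has Teo freezing the soup, not Lin.
(b) Entailed — every conjunct here is already in the original freezing event.
(c) Entailed — this follows by dropping conjuncts from the finding event's description.
(d) Not entailed — Teo froze the soup, not the chest; the chest belongs to the opening event.
(e) Not entailed — Lin found the key, not the soup; the soup belongs to the freezing event.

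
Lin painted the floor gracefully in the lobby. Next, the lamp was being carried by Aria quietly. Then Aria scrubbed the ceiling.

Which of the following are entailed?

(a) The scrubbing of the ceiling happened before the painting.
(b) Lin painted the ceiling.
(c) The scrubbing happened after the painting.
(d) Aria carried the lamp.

(a) Not entailed — the narrative places the painting before the scrubbing, not after.
(b) Not entailed — Lin painted the floor, not the ceiling; the ceiling belongs to the scrubbing event.
(c) Entailed — the narrative places the painting before the scrubbing.
(d) Entailed — 'carry' is an activity; 'was carrying' entails that some carrying happened, so 'carried' holds.

(c), (d)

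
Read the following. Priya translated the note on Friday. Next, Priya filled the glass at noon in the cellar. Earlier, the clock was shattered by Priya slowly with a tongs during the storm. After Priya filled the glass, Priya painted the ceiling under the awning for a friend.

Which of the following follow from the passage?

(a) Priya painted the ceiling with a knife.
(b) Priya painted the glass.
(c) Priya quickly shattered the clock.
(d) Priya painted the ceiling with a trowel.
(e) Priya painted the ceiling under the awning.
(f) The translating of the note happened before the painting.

(e), (f)

(a) Not entailed — 'with a knife' adds information not in the original event.
(b) Not entailed — Priya painted the ceiling, not the glass; the glass belongs to the filling event.
(c) Not entailed — 'quickly' adds a manner not in (and inconsistent with) the original.
(d) Not entailed — 'with a trowel' adds information not in the original event.
(e) Entailed — this follows by dropping conjuncts from the painting event's description.
(f) Entailed — the narrative places the translating before the painting.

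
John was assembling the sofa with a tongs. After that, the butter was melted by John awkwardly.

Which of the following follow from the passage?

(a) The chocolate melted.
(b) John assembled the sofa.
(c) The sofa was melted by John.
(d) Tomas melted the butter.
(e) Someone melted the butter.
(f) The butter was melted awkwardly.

(e), (f)

(a) Not entailed — the butter is what melted, not the chocolate.
(b) Not entailed — 'was assembling' is progressive on an accomplishment; it does not entail the completed 'assembled'.
(c) Not entailed — John melted the butter, not the sofa; the sofa belongs to the assembling event.
(d) Not entailed — the passage has John melting the butter, not Tomas.
(e) Entailed — this follows by dropping conjuncts from the melting event's description.
(f) Entailed — every conjunct here is already in the original melting event.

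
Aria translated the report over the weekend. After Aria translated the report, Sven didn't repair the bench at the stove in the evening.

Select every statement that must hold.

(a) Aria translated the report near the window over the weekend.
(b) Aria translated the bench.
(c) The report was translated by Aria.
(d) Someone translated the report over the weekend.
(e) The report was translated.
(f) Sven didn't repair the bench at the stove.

(c), (d), (e)

(a) Not entailed — 'near the window' adds information not in the original event.
(b) Not entailed — Aria translated the report, not the bench; the bench belongs to the repairing event.
(c) Entailed — every conjunct here is already in the original translating event.
(d) Entailed — generalizing the agent leaves a sub-description the original still satisfies.
(e) Entailed — this follows by dropping conjuncts from the translating event's description.
(f) Not entailed — dropping 'in the evening' under negation is not valid — the original leaves open that Sven repaired the bench some other way.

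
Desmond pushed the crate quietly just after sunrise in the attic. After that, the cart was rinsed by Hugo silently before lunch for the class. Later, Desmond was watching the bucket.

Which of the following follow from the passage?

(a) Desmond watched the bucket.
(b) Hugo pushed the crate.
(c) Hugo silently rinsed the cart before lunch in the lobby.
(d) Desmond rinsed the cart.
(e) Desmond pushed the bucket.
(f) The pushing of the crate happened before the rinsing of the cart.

(a), (f)

(a) Entailed — 'watch' is an activity; 'was watching' entails that some watching happened, so 'watched' holds.
(b) Not entailed — the passage has Desmond pushing the crate, not Hugo.
(c) Not entailed — 'in the lobby' adds information not in the original event.
(d) Not entailed — the passage has Hugo rinsing the cart, not Desmond.
(e) Not entailed — Desmond pushed the crate, not the bucket; the bucket belongs to the watching event.
(f) Entailed — the narrative places the pushing before the rinsing.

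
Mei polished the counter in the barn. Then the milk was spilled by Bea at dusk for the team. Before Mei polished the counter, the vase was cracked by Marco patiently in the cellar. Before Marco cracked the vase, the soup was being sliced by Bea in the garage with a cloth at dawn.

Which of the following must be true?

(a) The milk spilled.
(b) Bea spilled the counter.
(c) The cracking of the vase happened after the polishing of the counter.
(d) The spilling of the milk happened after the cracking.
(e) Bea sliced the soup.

(a), (d)

(a) Entailed — 'Bea spilled the milk' is causative; it entails the inchoative 'the milk spilled'.
(b) Not entailed — Bea spilled the milk, not the counter; the counter belongs to the polishing event.
(c) Not entailed — the narrative places the cracking before the polishing, not after.
(d) Entailed — the narrative places the cracking before the spilling.
(e) Not entailed — 'was slicing' is progressive on an accomplishment; it does not entail the completed 'sliced'.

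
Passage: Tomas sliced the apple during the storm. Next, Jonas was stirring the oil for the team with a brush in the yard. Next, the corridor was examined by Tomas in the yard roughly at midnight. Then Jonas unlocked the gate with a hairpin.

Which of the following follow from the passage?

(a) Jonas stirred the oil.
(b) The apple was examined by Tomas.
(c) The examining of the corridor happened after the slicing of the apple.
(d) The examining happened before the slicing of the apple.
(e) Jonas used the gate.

(a), (c)

(a) Entailed — 'stir' is an activity; 'was stirring' entails that some stirring happened, so 'stirred' holds.
(b) Not entailed — Tomas examined the corridor, not the apple; the apple belongs to the slicing event.
(c) Entailed — the narrative places the slicing before the examining.
(d) Not entailed — the narrative places the slicing before the examining, not after.
(e) Not entailed — the gate is the patient, not an instrument — Jonas used a hairpin.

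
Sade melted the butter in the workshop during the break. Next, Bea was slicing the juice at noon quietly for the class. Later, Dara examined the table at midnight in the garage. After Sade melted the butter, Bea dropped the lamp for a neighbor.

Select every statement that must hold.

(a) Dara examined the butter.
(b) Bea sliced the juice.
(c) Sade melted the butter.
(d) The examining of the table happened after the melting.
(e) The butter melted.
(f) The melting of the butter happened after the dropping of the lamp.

(c), (d), (e)

(a) Not entailed — Dara examined the table, not the butter; the butter belongs to the melting event.
(b) Not entailed — 'was slicing' is progressive on an accomplishment; it does not entail the completed 'sliced'.
(c) Entailed — every conjunct here is already in the original melting event.
(d) Entailed — the narrative places the melting before the examining.
(e) Entailed — 'Sade melted the butter' is causative; it entails the inchoative 'the butter melted'.
(f) Not entailed — the narrative places the melting before the dropping, not after.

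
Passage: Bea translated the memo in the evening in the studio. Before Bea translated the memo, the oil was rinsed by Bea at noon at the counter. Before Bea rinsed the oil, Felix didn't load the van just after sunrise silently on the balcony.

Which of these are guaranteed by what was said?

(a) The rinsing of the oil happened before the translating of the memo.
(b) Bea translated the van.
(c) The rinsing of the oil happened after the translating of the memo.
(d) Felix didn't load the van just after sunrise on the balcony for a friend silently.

(a), (d)

(a) Entailed — the narrative places the rinsing before the translating.
(b) Not entailed — Bea translated the memo, not the van; the van belongs to the loading event.
(c) Not entailed — the narrative places the rinsing before the translating, not after.
(d) Entailed — under negation, adding a further restriction is entailed: if no such loading event occurred, none occurred for a friend either.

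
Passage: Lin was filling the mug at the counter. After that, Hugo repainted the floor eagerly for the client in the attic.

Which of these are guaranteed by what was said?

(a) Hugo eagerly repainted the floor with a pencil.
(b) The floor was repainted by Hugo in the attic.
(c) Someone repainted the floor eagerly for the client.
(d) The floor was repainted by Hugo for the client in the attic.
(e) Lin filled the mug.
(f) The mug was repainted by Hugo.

(a) Not entailed — 'with a pencil' adds information not in the original event.
(b) Entailed — every conjunct here is already in the original repainting event.
(c) Entailed — the original entails any weakening of itself; this just drops 'in the attic' and generalizes the agent.
(d) Entailed — this follows by dropping conjuncts from the repainting event's description.
(e) Not entailed — 'was filling' is progressive on an accomplishment; it does not entail the completed 'filled'.
(f) Not entailed — Hugo repainted the floor, not the mug; the mug belongs to the filling event.

(b), (c), (d)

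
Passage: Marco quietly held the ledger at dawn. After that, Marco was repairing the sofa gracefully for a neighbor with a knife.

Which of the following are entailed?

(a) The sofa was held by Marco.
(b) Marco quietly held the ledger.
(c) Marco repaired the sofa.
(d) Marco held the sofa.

(a) Not entailed — Marco held the ledger, not the sofa; the sofa belongs to the repairing event.
(b) Entailed — the original entails any weakening of itself; this just drops 'at dawn'.
(c) Not entailed — 'was repairing' is progressive on an accomplishment; it does not entail the completed 'repaired'.
(d) Not entailed — Marco held the ledger, not the sofa; the sofa belongs to the repairing event.

(b)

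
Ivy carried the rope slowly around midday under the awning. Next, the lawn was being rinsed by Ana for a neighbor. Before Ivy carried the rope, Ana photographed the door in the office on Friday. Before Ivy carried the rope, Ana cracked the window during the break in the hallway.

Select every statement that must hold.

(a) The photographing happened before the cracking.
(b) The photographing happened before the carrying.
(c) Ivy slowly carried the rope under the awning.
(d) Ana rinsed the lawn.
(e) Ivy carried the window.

(b), (c), (d)

(a) Not entailed — the narrative doesn't order the photographing relative to the cracking.
(b) Entailed — the narrative places the photographing before the carrying.
(c) Entailed — this follows by dropping conjuncts from the carrying event's description.
(d) Entailed — 'rinse' is an activity; 'was rinsing' entails that some rinsing happened, so 'rinsed' holds.
(e) Not entailed — Ivy carried the rope, not the window; the window belongs to the cracking event.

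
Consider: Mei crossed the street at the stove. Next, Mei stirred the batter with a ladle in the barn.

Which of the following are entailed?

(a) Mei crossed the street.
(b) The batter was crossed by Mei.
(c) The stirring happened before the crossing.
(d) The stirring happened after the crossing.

(a) Entailed — dropping 'at the stove' leaves a sub-description the original still satisfies.
(b) Not entailed — Mei crossed the street, not the batter; the batter belongs to the stirring event.
(c) Not entailed — the narrative places the crossing before the stirring, not after.
(d) Entailed — the narrative places the crossing before the stirring.

(a), (d)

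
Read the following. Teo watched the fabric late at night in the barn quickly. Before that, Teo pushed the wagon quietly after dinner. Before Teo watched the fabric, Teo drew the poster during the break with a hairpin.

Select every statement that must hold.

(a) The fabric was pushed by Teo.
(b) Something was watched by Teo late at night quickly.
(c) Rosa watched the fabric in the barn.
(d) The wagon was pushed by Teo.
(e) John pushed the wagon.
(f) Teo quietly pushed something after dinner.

(a) Not entailed — Teo pushed the wagon, not the fabric; the fabric belongs to the watching event.
(b) Entailed — every conjunct here is already in the original watching event.
(c) Not entailed — the passage has Teo watching the fabric, not Rosa.
(d) Entailed — every conjunct here is already in the original pushing event.
(e) Not entailed — the passage has Teo pushing the wagon, not John.
(f) Entailed — generalizing the patient leaves a sub-description the original still satisfies.

(b), (d), (f)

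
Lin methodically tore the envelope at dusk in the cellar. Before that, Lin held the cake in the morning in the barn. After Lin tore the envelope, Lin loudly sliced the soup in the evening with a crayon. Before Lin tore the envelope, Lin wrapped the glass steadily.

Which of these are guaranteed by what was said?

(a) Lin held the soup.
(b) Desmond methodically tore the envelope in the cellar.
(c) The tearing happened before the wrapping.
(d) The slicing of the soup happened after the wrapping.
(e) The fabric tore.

(d)

(a) Not entailed — Lin held the cake, not the soup; the soup belongs to the slicing event.
(b) Not entailed — the passage has Lin tearing the envelope, not Desmond.
(c) Not entailed — the narrative places the wrapping before the tearing, not after.
(d) Entailed — the narrative places the wrapping before the slicing.
(e) Not entailed — the envelope is what tore, not the fabric.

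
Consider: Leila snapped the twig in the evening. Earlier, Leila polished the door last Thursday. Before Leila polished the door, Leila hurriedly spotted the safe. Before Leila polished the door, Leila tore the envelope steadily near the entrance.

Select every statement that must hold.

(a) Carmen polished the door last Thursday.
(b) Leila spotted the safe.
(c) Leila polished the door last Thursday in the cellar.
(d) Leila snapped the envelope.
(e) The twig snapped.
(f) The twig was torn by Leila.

(a) Not entailed — the passage has Leila polishing the door, not Carmen.
(b) Entailed — this follows by dropping conjuncts from the spotting event's description.
(c) Not entailed — 'in the cellar' adds information not in the original event.
(d) Not entailed — Leila snapped the twig, not the envelope; the envelope belongs to the tearing event.
(e) Entailed — 'Leila snapped the twig' is causative; it entails the inchoative 'the twig snapped'.
(f) Not entailed — Leila tore the envelope, not the twig; the twig belongs to the snapping event.

(b), (e)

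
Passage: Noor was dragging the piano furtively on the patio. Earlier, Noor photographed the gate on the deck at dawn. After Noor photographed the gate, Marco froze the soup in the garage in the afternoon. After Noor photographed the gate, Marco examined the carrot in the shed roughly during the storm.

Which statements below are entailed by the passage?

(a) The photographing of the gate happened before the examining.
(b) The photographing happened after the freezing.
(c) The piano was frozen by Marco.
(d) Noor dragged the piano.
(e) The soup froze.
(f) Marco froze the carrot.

(a) Entailed — the narrative places the photographing before the examining.
(b) Not entailed — the narrative places the photographing before the freezing, not after.
(c) Not entailed — Marco froze the soup, not the piano; the piano belongs to the dragging event.
(d) Entailed — 'drag' is an activity; 'was dragging' entails that some dragging happened, so 'dragged' holds.
(e) Entailed — 'Marco froze the soup' is causative; it entails the inchoative 'the soup froze'.
(f) Not entailed — Marco froze the soup, not the carrot; the carrot belongs to the examining event.

(a), (d), (e)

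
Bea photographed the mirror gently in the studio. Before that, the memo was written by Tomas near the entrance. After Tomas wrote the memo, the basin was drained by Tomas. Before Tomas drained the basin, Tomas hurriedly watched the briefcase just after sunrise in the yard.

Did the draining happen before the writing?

no

The narrative orders the writing before the draining.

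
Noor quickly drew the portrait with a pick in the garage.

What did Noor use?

a pick

'with a pick' marks the instrument of the drawing event.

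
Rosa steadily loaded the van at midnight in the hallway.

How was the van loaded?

steadily

'steadily' marks the manner of the loading event.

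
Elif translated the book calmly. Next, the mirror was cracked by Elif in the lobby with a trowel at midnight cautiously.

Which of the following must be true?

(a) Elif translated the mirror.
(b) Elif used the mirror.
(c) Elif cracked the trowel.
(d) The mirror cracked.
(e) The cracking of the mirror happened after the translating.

(d), (e)

(a) Not entailed — Elif translated the book, not the mirror; the mirror belongs to the cracking event.
(b) Not entailed — the mirror is the patient, not an instrument — Elif used a trowel.
(c) Not entailed — the trowel is the instrument, not what was cracked.
(d) Entailed — 'Elif cracked the mirror' is causative; it entails the inchoative 'the mirror cracked'.
(e) Entailed — the narrative places the translating before the cracking.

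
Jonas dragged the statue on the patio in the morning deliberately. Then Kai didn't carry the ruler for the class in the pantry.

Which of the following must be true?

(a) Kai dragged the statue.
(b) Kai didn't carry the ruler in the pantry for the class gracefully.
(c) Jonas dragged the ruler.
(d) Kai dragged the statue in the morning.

(a) Not entailed — the passage has Jonas dragging the statue, not Kai.
(b) Entailed — under negation, adding a further restriction is entailed: if no such carrying event occurred, none occurred gracefully either.
(c) Not entailed — Jonas dragged the statue, not the ruler; the ruler belongs to the carrying event.
(d) Not entailed — the passage has Jonas dragging the statue, not Kai.

(b)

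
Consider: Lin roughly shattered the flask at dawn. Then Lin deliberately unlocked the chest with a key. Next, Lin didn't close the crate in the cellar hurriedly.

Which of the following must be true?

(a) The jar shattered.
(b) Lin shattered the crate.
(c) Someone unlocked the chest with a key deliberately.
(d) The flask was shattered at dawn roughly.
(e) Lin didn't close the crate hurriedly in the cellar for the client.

(a) Not entailed — the flask is what shattered, not the jar.
(b) Not entailed — Lin shattered the flask, not the crate; the crate belongs to the closing event.
(c) Entailed — the original entails any weakening of itself; this just generalizes the agent.
(d) Entailed — generalizing the agent leaves a sub-description the original still satisfies.
(e) Entailed — under negation, adding a further restriction is entailed: if no such closing event occurred, none occurred for the client either.

(c), (d), (e)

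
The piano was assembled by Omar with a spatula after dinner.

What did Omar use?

a spatula

'with a spatula' marks the instrument of the assembling event.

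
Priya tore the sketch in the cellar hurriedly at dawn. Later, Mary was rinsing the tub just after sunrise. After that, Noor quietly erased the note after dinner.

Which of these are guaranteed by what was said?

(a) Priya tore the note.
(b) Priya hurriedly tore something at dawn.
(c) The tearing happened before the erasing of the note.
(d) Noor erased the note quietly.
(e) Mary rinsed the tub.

(a) Not entailed — Priya tore the sketch, not the note; the note belongs to the erasing event.
(b) Entailed — this follows by dropping conjuncts from the tearing event's description.
(c) Entailed — the narrative places the tearing before the erasing.
(d) Entailed — the original entails any weakening of itself; this just drops 'after dinner'.
(e) Entailed — 'rinse' is an activity; 'was rinsing' entails that some rinsing happened, so 'rinsed' holds.

(b), (c), (d), (e)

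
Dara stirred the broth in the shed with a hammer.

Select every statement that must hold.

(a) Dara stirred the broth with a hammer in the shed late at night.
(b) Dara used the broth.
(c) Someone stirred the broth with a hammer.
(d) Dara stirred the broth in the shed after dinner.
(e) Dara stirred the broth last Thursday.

(c)

(a) Not entailed — 'late at night' adds information not in the original event.
(b) Not entailed — the broth is the patient, not an instrument — Dara used a hammer.
(c) Entailed — the original entails any weakening of itself; this just drops 'in the shed' and generalizes the agent.
(d) Not entailed — 'after dinner' adds information not in the original event.
(e) Not entailed — 'last Thursday' adds information not in the original event.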